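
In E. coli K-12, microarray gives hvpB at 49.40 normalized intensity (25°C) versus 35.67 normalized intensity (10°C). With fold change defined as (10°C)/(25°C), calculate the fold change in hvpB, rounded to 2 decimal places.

0.72

Fold change = 35.67 / 49.40 = 0.722
hvpB is downregulated.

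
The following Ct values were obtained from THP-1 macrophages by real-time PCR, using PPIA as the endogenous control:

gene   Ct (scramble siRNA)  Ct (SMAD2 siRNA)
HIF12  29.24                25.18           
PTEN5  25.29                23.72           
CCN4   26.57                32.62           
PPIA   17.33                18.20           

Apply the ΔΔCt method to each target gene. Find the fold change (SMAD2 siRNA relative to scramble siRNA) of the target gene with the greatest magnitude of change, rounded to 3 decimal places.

HIF12: ΔΔCt = (25.18−18.20) − (29.24−17.33) = 6.98 − 11.91 = -4.93; fold change = 2^4.93 = 30.484
PTEN5: ΔΔCt = (23.72−18.20) − (25.29−17.33) = 5.52 − 7.96 = -2.44; fold change = 2^2.44 = 5.426
CCN4: ΔΔCt = (32.62−18.20) − (26.57−17.33) = 14.42 − 9.24 = 5.18; fold change = 2^-5.18 = 0.028
CCN4 has the largest |ΔΔCt| = 5.18.

0.028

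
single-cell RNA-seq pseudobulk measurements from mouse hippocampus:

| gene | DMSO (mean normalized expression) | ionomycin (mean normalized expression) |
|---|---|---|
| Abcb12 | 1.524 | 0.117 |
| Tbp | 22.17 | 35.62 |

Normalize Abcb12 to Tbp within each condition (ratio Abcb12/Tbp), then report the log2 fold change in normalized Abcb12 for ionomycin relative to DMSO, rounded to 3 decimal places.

-4.387

Abcb12/Tbp (DMSO) = 1.524 / 22.17 = 0.068742
Abcb12/Tbp (ionomycin) = 0.117 / 35.62 = 0.0032847
Fold change = 0.0032847 / 0.068742 = 0.0478
log2(0.0478) = -4.3874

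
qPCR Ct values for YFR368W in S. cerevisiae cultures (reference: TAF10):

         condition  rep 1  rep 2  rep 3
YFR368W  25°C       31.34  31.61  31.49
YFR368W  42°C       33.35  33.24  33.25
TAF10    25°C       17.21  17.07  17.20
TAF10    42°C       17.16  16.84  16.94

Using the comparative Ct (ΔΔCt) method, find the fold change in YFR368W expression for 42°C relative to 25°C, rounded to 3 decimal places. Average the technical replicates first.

Mean Ct: YFR368W 25°C 31.480; YFR368W 42°C 33.280; TAF10 25°C 17.160; TAF10 42°C 16.980
ΔCt(25°C) = 31.480 − 17.160 = 14.320
ΔCt(42°C) = 33.280 − 16.980 = 16.300
ΔΔCt = 16.300 − 14.320 = 1.980
Fold change = 2^(−1.980) = 0.2535

0.253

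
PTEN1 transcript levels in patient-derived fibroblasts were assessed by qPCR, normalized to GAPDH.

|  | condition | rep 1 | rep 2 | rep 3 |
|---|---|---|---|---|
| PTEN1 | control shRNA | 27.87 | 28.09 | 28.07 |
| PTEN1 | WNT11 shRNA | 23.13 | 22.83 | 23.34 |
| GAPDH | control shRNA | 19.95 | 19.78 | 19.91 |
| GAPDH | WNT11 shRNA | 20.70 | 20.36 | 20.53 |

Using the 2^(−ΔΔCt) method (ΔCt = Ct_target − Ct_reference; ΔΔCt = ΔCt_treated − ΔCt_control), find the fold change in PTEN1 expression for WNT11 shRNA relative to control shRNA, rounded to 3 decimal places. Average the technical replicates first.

47.177

Mean Ct: PTEN1 control shRNA 28.010; PTEN1 WNT11 shRNA 23.100; GAPDH control shRNA 19.880; GAPDH WNT11 shRNA 20.530
ΔCt(control shRNA) = 28.010 − 19.880 = 8.130
ΔCt(WNT11 shRNA) = 23.100 − 20.530 = 2.570
ΔΔCt = 2.570 − 8.130 = -5.560
Fold change = 2^(−(-5.560)) = 2^5.560 = 47.1766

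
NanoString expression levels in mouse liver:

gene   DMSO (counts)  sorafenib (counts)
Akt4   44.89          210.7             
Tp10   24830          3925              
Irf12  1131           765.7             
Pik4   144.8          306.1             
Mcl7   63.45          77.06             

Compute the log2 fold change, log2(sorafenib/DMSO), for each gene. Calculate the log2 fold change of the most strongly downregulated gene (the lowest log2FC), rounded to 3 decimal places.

-2.661

log2(210.7/44.89) = 2.231  (Akt4)
log2(3925/24830) = -2.661  (Tp10)
log2(765.7/1131) = -0.563  (Irf12)
log2(306.1/144.8) = 1.080  (Pik4)
log2(77.06/63.45) = 0.280  (Mcl7)
Tp10 is most strongly downregulated.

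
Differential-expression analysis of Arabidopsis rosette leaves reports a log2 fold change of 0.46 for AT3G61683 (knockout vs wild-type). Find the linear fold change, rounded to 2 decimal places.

1.38

Fold change = 2^(0.46) = 1.376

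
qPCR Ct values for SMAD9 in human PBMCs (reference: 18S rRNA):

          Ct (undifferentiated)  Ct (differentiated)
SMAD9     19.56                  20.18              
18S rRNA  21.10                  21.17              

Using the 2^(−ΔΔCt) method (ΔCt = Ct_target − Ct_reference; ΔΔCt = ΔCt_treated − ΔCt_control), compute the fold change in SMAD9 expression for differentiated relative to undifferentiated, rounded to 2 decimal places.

0.68

ΔCt(undifferentiated) = 19.560 − 21.100 = -1.540
ΔCt(differentiated) = 20.180 − 21.170 = -0.990
ΔΔCt = -0.990 − (-1.540) = 0.550
Fold change = 2^(−0.550) = 0.683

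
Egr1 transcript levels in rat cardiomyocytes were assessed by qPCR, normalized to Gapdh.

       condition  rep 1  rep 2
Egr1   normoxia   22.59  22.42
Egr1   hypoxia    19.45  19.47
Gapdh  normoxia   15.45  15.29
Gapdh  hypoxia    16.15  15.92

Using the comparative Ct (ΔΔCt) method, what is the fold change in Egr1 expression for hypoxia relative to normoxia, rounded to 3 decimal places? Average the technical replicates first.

13.086

Mean Ct: Egr1 normoxia 22.505; Egr1 hypoxia 19.460; Gapdh normoxia 15.370; Gapdh hypoxia 16.035
ΔCt(normoxia) = 22.505 − 15.370 = 7.135
ΔCt(hypoxia) = 19.460 − 16.035 = 3.425
ΔΔCt = 3.425 − 7.135 = -3.710
Fold change = 2^(−(-3.710)) = 2^3.710 = 13.0864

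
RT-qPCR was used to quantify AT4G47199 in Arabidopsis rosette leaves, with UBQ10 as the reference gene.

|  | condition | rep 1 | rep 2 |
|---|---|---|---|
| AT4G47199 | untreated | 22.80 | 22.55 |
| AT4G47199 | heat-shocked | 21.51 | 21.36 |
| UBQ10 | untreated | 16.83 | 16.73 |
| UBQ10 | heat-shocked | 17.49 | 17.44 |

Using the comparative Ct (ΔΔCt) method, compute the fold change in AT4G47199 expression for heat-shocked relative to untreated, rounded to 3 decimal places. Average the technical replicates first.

3.797

Mean Ct: AT4G47199 untreated 22.675; AT4G47199 heat-shocked 21.435; UBQ10 untreated 16.780; UBQ10 heat-shocked 17.465
ΔCt(untreated) = 22.675 − 16.780 = 5.895
ΔCt(heat-shocked) = 21.435 − 17.465 = 3.970
ΔΔCt = 3.970 − 5.895 = -1.925
Fold change = 2^(−(-1.925)) = 2^1.925 = 3.7974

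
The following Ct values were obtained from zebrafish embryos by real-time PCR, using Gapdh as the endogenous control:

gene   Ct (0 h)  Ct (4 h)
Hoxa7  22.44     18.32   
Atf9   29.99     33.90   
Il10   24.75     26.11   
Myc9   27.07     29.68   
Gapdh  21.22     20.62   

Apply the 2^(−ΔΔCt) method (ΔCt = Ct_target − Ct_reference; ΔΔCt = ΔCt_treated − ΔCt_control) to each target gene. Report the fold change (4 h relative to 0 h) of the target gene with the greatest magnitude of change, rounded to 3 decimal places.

0.044

Hoxa7: ΔΔCt = (18.32−20.62) − (22.44−21.22) = -2.30 − 1.22 = -3.52; fold change = 2^3.52 = 11.472
Atf9: ΔΔCt = (33.90−20.62) − (29.99−21.22) = 13.28 − 8.77 = 4.51; fold change = 2^-4.51 = 0.044
Il10: ΔΔCt = (26.11−20.62) − (24.75−21.22) = 5.49 − 3.53 = 1.96; fold change = 2^-1.96 = 0.257
Myc9: ΔΔCt = (29.68−20.62) − (27.07−21.22) = 9.06 − 5.85 = 3.21; fold change = 2^-3.21 = 0.108
Atf9 has the largest |ΔΔCt| = 4.51.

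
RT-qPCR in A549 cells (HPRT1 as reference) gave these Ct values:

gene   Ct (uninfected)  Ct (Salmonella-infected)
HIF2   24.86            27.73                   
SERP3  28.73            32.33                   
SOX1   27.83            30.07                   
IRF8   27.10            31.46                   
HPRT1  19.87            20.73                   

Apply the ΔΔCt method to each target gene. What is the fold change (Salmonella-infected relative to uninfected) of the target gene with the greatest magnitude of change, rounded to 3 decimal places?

HIF2: ΔΔCt = (27.73−20.73) − (24.86−19.87) = 7.00 − 4.99 = 2.01; fold change = 2^-2.01 = 0.248
SERP3: ΔΔCt = (32.33−20.73) − (28.73−19.87) = 11.60 − 8.86 = 2.74; fold change = 2^-2.74 = 0.150
SOX1: ΔΔCt = (30.07−20.73) − (27.83−19.87) = 9.34 − 7.96 = 1.38; fold change = 2^-1.38 = 0.384
IRF8: ΔΔCt = (31.46−20.73) − (27.10−19.87) = 10.73 − 7.23 = 3.50; fold change = 2^-3.50 = 0.088
IRF8 has the largest |ΔΔCt| = 3.50.

0.088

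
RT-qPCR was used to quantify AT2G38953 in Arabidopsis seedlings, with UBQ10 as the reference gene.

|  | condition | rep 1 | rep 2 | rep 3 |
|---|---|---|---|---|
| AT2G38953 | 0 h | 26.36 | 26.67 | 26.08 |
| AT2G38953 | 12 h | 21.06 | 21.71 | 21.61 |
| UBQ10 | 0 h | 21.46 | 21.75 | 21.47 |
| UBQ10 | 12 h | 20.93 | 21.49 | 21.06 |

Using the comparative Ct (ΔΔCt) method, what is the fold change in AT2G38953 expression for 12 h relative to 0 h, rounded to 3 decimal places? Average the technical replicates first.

Mean Ct: AT2G38953 0 h 26.370; AT2G38953 12 h 21.460; UBQ10 0 h 21.560; UBQ10 12 h 21.160
ΔCt(0 h) = 26.370 − 21.560 = 4.810
ΔCt(12 h) = 21.460 − 21.160 = 0.300
ΔΔCt = 0.300 − 4.810 = -4.510
Fold change = 2^(−(-4.510)) = 2^4.510 = 22.7848

22.785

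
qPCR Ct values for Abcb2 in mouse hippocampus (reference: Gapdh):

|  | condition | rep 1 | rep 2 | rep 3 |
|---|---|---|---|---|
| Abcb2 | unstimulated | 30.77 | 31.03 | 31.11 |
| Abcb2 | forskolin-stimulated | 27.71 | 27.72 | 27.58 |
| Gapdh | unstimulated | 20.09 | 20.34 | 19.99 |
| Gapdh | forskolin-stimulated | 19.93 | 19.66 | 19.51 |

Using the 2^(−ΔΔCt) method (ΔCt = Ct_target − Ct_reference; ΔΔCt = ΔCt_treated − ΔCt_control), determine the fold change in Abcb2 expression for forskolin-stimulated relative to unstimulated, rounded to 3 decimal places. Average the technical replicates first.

Mean Ct: Abcb2 unstimulated 30.970; Abcb2 forskolin-stimulated 27.670; Gapdh unstimulated 20.140; Gapdh forskolin-stimulated 19.700
ΔCt(unstimulated) = 30.970 − 20.140 = 10.830
ΔCt(forskolin-stimulated) = 27.670 − 19.700 = 7.970
ΔΔCt = 7.970 − 10.830 = -2.860
Fold change = 2^(−(-2.860)) = 2^2.860 = 7.2602

7.260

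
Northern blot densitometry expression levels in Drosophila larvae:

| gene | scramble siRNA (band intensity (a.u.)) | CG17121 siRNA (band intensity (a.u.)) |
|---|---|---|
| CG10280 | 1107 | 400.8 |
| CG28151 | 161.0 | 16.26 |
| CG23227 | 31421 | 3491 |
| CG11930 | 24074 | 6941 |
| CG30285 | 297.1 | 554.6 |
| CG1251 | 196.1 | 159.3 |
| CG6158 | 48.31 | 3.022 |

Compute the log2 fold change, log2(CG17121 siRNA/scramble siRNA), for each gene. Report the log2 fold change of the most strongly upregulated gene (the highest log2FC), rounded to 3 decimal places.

0.900

log2(400.8/1107) = -1.466  (CG10280)
log2(16.26/161.0) = -3.308  (CG28151)
log2(3491/31421) = -3.170  (CG23227)
log2(6941/24074) = -1.794  (CG11930)
log2(554.6/297.1) = 0.900  (CG30285)
log2(159.3/196.1) = -0.300  (CG1251)
log2(3.022/48.31) = -3.999  (CG6158)
CG30285 is most strongly upregulated.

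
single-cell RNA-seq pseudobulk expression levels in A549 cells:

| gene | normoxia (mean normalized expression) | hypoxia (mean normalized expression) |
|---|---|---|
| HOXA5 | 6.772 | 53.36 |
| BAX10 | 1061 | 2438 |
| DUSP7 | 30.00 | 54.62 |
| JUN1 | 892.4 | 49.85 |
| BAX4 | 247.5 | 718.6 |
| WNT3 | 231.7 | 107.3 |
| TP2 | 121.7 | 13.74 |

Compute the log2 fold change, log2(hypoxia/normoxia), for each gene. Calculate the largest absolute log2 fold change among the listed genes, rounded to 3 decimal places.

4.162

log2(53.36/6.772) = 2.978  (HOXA5)
log2(2438/1061) = 1.200  (BAX10)
log2(54.62/30.00) = 0.864  (DUSP7)
log2(49.85/892.4) = -4.162  (JUN1)
log2(718.6/247.5) = 1.538  (BAX4)
log2(107.3/231.7) = -1.111  (WNT3)
log2(13.74/121.7) = -3.147  (TP2)
The largest magnitude belongs to JUN1.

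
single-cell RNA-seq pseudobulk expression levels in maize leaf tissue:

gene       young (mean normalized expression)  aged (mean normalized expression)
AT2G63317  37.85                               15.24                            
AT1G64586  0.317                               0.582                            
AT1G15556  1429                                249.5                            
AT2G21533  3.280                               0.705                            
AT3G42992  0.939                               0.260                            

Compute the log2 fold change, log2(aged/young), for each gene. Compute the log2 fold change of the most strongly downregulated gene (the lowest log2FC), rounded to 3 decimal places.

-2.518

log2(15.24/37.85) = -1.312  (AT2G63317)
log2(0.582/0.317) = 0.877  (AT1G64586)
log2(249.5/1429) = -2.518  (AT1G15556)
log2(0.705/3.280) = -2.218  (AT2G21533)
log2(0.260/0.939) = -1.853  (AT3G42992)
AT1G15556 is most strongly downregulated.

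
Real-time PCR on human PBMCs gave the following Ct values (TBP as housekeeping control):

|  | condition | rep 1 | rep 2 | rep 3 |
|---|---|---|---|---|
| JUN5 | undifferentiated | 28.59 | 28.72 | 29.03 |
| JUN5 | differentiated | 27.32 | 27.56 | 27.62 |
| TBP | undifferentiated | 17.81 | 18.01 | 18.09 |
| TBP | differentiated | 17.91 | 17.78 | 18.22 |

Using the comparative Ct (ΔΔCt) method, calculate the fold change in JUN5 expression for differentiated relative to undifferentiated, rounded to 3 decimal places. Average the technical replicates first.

2.428

Mean Ct: JUN5 undifferentiated 28.780; JUN5 differentiated 27.500; TBP undifferentiated 17.970; TBP differentiated 17.970
ΔCt(undifferentiated) = 28.780 − 17.970 = 10.810
ΔCt(differentiated) = 27.500 − 17.970 = 9.530
ΔΔCt = 9.530 − 10.810 = -1.280
Fold change = 2^(−(-1.280)) = 2^1.280 = 2.4284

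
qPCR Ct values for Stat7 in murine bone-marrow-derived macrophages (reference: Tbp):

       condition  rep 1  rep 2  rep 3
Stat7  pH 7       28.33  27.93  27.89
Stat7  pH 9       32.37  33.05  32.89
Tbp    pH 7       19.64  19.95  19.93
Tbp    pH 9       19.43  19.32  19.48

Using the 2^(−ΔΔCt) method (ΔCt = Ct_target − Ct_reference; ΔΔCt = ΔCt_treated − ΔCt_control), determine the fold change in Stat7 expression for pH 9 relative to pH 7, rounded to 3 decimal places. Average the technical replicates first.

0.028

Mean Ct: Stat7 pH 7 28.050; Stat7 pH 9 32.770; Tbp pH 7 19.840; Tbp pH 9 19.410
ΔCt(pH 7) = 28.050 − 19.840 = 8.210
ΔCt(pH 9) = 32.770 − 19.410 = 13.360
ΔΔCt = 13.360 − 8.210 = 5.150
Fold change = 2^(−5.150) = 0.0282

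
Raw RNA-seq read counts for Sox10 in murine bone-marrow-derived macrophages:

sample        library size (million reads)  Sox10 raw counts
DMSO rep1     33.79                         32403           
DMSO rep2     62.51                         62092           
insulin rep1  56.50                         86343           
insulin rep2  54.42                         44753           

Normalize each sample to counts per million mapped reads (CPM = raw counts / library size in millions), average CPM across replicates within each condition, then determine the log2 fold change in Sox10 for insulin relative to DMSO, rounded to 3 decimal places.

0.268

CPM(DMSO rep1) = 32403 / 33.79 = 958.9524
CPM(DMSO rep2) = 62092 / 62.51 = 993.3131
CPM(insulin rep1) = 86343 / 56.50 = 1528.1947
CPM(insulin rep2) = 44753 / 54.42 = 822.3631
mean CPM(DMSO) = 976.1327; mean CPM(insulin) = 1175.2789
Fold change = 1175.2789 / 976.1327 = 1.20402
log2(1.20402) = 0.2679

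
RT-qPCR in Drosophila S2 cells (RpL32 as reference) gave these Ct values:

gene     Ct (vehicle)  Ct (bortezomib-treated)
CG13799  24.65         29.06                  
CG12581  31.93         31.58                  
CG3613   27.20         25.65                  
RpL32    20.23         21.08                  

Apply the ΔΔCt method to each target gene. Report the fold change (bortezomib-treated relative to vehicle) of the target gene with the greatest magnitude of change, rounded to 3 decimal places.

CG13799: ΔΔCt = (29.06−21.08) − (24.65−20.23) = 7.98 − 4.42 = 3.56; fold change = 2^-3.56 = 0.085
CG12581: ΔΔCt = (31.58−21.08) − (31.93−20.23) = 10.50 − 11.70 = -1.20; fold change = 2^1.20 = 2.297
CG3613: ΔΔCt = (25.65−21.08) − (27.20−20.23) = 4.57 − 6.97 = -2.40; fold change = 2^2.40 = 5.278
CG13799 has the largest |ΔΔCt| = 3.56.

0.085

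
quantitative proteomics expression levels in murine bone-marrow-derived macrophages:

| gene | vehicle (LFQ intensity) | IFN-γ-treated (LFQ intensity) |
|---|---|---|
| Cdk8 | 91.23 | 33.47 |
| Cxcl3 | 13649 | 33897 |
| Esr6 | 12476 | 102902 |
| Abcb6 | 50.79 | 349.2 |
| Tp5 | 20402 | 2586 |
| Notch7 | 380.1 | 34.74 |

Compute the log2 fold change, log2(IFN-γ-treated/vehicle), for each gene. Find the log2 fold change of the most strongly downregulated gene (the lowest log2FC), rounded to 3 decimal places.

log2(33.47/91.23) = -1.447  (Cdk8)
log2(33897/13649) = 1.312  (Cxcl3)
log2(102902/12476) = 3.044  (Esr6)
log2(349.2/50.79) = 2.781  (Abcb6)
log2(2586/20402) = -2.980  (Tp5)
log2(34.74/380.1) = -3.452  (Notch7)
Notch7 is most strongly downregulated.

-3.452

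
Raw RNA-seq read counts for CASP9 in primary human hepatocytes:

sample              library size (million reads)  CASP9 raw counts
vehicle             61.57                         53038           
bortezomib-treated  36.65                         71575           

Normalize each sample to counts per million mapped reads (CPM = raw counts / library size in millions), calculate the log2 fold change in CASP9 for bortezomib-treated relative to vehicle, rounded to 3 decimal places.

1.181

CPM(vehicle) = 53038 / 61.57 = 861.4260
CPM(bortezomib-treated) = 71575 / 36.65 = 1952.9332
Fold change = 1952.9332 / 861.4260 = 2.26709
log2(2.26709) = 1.1808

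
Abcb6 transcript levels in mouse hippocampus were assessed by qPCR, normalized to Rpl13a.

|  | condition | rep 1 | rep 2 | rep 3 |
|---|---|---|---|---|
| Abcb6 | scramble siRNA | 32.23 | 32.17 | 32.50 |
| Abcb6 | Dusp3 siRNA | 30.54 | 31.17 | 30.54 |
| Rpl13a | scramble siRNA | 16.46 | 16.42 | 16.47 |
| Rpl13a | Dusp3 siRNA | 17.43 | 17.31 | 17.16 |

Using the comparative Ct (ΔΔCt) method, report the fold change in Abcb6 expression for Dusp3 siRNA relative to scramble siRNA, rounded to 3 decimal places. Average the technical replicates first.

5.278

Mean Ct: Abcb6 scramble siRNA 32.300; Abcb6 Dusp3 siRNA 30.750; Rpl13a scramble siRNA 16.450; Rpl13a Dusp3 siRNA 17.300
ΔCt(scramble siRNA) = 32.300 − 16.450 = 15.850
ΔCt(Dusp3 siRNA) = 30.750 − 17.300 = 13.450
ΔΔCt = 13.450 − 15.850 = -2.400
Fold change = 2^(−(-2.400)) = 2^2.400 = 5.2780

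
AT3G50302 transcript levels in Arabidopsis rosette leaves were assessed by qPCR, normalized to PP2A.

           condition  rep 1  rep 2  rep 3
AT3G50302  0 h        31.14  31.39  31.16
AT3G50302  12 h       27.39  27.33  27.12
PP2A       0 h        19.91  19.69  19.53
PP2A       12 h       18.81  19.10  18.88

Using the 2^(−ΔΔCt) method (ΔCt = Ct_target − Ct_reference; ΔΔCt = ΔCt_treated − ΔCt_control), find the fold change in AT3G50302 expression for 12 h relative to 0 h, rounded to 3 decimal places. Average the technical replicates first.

Mean Ct: AT3G50302 0 h 31.230; AT3G50302 12 h 27.280; PP2A 0 h 19.710; PP2A 12 h 18.930
ΔCt(0 h) = 31.230 − 19.710 = 11.520
ΔCt(12 h) = 27.280 − 18.930 = 8.350
ΔΔCt = 8.350 − 11.520 = -3.170
Fold change = 2^(−(-3.170)) = 2^3.170 = 9.0005

9.000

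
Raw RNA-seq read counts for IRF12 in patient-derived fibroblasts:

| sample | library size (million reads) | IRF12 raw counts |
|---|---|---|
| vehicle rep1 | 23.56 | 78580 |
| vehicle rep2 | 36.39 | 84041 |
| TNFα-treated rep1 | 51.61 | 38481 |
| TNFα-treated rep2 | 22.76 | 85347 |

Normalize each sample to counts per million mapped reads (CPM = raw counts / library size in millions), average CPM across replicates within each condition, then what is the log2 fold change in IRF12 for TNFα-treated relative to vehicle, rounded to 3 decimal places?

CPM(vehicle rep1) = 78580 / 23.56 = 3335.3141
CPM(vehicle rep2) = 84041 / 36.39 = 2309.4531
CPM(TNFα-treated rep1) = 38481 / 51.61 = 745.6113
CPM(TNFα-treated rep2) = 85347 / 22.76 = 3749.8682
mean CPM(vehicle) = 2822.3836; mean CPM(TNFα-treated) = 2247.7398
Fold change = 2247.7398 / 2822.3836 = 0.79640
log2(0.79640) = -0.3284

-0.328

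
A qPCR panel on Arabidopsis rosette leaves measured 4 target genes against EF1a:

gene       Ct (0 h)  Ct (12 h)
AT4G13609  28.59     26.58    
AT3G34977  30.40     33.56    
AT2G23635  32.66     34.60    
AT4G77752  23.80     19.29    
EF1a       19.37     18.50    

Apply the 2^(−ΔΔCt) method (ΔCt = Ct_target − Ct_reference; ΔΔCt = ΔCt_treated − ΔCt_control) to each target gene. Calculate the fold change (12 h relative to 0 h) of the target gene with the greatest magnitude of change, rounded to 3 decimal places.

AT4G13609: ΔΔCt = (26.58−18.50) − (28.59−19.37) = 8.08 − 9.22 = -1.14; fold change = 2^1.14 = 2.204
AT3G34977: ΔΔCt = (33.56−18.50) − (30.40−19.37) = 15.06 − 11.03 = 4.03; fold change = 2^-4.03 = 0.061
AT2G23635: ΔΔCt = (34.60−18.50) − (32.66−19.37) = 16.10 − 13.29 = 2.81; fold change = 2^-2.81 = 0.143
AT4G77752: ΔΔCt = (19.29−18.50) − (23.80−19.37) = 0.79 − 4.43 = -3.64; fold change = 2^3.64 = 12.467
AT3G34977 has the largest |ΔΔCt| = 4.03.

0.061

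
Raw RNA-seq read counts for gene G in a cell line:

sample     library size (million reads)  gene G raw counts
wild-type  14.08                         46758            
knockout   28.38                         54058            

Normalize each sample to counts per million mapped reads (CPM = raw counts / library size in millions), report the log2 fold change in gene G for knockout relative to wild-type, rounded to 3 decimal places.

CPM(wild-type) = 46758 / 14.08 = 3320.8807
CPM(knockout) = 54058 / 28.38 = 1904.7921
Fold change = 1904.7921 / 3320.8807 = 0.57358
log2(0.57358) = -0.8019

-0.802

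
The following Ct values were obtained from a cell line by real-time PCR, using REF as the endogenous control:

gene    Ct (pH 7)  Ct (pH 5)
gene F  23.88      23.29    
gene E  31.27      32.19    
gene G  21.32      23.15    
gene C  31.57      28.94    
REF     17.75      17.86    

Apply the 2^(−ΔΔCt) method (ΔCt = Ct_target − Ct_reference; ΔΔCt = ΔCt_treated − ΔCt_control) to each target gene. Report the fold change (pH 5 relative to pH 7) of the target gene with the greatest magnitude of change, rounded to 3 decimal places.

6.681

gene F: ΔΔCt = (23.29−17.86) − (23.88−17.75) = 5.43 − 6.13 = -0.70; fold change = 2^0.70 = 1.625
gene E: ΔΔCt = (32.19−17.86) − (31.27−17.75) = 14.33 − 13.52 = 0.81; fold change = 2^-0.81 = 0.570
gene G: ΔΔCt = (23.15−17.86) − (21.32−17.75) = 5.29 − 3.57 = 1.72; fold change = 2^-1.72 = 0.304
gene C: ΔΔCt = (28.94−17.86) − (31.57−17.75) = 11.08 − 13.82 = -2.74; fold change = 2^2.74 = 6.681
gene C has the largest |ΔΔCt| = 2.74.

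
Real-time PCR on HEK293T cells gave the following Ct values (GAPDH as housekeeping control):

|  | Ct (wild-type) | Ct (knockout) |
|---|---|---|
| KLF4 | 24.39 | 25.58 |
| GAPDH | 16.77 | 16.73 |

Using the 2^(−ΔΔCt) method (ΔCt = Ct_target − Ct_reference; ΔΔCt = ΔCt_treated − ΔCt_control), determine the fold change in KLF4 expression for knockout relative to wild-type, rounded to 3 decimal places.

0.426

ΔCt(wild-type) = 24.390 − 16.770 = 7.620
ΔCt(knockout) = 25.580 − 16.730 = 8.850
ΔΔCt = 8.850 − 7.620 = 1.230
Fold change = 2^(−1.230) = 0.4263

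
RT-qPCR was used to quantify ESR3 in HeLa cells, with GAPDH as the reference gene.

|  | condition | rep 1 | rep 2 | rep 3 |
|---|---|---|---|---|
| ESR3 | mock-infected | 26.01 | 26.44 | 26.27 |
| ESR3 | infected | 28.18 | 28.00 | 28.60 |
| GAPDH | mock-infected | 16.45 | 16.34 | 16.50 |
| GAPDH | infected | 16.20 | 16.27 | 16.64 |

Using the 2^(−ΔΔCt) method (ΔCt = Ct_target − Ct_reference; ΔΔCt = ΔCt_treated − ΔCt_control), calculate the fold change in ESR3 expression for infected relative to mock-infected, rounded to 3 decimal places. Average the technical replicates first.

Mean Ct: ESR3 mock-infected 26.240; ESR3 infected 28.260; GAPDH mock-infected 16.430; GAPDH infected 16.370
ΔCt(mock-infected) = 26.240 − 16.430 = 9.810
ΔCt(infected) = 28.260 − 16.370 = 11.890
ΔΔCt = 11.890 − 9.810 = 2.080
Fold change = 2^(−2.080) = 0.2365

0.237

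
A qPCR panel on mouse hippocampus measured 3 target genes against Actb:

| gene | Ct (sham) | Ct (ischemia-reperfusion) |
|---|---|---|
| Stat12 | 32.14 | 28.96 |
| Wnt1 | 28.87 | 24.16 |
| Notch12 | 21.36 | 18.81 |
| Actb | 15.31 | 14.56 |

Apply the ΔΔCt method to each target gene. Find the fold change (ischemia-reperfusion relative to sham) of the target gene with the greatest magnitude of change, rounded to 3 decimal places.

Stat12: ΔΔCt = (28.96−14.56) − (32.14−15.31) = 14.40 − 16.83 = -2.43; fold change = 2^2.43 = 5.389
Wnt1: ΔΔCt = (24.16−14.56) − (28.87−15.31) = 9.60 − 13.56 = -3.96; fold change = 2^3.96 = 15.562
Notch12: ΔΔCt = (18.81−14.56) − (21.36−15.31) = 4.25 − 6.05 = -1.80; fold change = 2^1.80 = 3.482
Wnt1 has the largest |ΔΔCt| = 3.96.

15.562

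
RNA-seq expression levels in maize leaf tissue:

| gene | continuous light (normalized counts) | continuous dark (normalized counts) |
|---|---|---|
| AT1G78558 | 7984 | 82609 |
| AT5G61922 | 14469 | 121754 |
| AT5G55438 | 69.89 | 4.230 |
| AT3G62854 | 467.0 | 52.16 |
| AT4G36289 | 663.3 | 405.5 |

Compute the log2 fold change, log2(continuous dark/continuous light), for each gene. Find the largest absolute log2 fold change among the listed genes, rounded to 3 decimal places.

log2(82609/7984) = 3.371  (AT1G78558)
log2(121754/14469) = 3.073  (AT5G61922)
log2(4.230/69.89) = -4.046  (AT5G55438)
log2(52.16/467.0) = -3.162  (AT3G62854)
log2(405.5/663.3) = -0.710  (AT4G36289)
The largest magnitude belongs to AT5G55438.

4.046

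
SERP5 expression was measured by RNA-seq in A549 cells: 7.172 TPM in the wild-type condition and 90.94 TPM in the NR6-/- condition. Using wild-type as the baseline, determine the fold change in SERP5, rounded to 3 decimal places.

12.680

Fold change = 90.94 / 7.172 = 12.6799
SERP5 is upregulated.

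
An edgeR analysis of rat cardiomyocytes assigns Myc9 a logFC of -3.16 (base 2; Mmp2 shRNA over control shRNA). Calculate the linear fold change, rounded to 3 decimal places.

0.112

Fold change = 2^(-3.16) = 0.1119
That is, Myc9 drops to 11.2% of the control shRNA level.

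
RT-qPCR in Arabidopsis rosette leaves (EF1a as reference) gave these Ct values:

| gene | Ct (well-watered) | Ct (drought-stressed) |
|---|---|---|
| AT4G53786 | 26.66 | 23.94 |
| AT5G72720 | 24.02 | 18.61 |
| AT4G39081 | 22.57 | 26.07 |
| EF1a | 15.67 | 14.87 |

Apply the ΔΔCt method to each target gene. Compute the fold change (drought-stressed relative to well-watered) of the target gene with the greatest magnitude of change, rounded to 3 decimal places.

24.420

AT4G53786: ΔΔCt = (23.94−14.87) − (26.66−15.67) = 9.07 − 10.99 = -1.92; fold change = 2^1.92 = 3.784
AT5G72720: ΔΔCt = (18.61−14.87) − (24.02−15.67) = 3.74 − 8.35 = -4.61; fold change = 2^4.61 = 24.420
AT4G39081: ΔΔCt = (26.07−14.87) − (22.57−15.67) = 11.20 − 6.90 = 4.30; fold change = 2^-4.30 = 0.051
AT5G72720 has the largest |ΔΔCt| = 4.61.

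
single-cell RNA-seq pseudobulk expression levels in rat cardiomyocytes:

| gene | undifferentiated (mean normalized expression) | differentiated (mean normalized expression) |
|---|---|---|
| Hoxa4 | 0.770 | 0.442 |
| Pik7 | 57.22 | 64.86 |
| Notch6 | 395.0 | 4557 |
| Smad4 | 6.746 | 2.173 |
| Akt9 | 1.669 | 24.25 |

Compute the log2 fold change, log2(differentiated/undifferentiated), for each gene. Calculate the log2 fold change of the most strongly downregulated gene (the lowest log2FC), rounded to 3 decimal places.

log2(0.442/0.770) = -0.801  (Hoxa4)
log2(64.86/57.22) = 0.181  (Pik7)
log2(4557/395.0) = 3.528  (Notch6)
log2(2.173/6.746) = -1.634  (Smad4)
log2(24.25/1.669) = 3.861  (Akt9)
Smad4 is most strongly downregulated.

-1.634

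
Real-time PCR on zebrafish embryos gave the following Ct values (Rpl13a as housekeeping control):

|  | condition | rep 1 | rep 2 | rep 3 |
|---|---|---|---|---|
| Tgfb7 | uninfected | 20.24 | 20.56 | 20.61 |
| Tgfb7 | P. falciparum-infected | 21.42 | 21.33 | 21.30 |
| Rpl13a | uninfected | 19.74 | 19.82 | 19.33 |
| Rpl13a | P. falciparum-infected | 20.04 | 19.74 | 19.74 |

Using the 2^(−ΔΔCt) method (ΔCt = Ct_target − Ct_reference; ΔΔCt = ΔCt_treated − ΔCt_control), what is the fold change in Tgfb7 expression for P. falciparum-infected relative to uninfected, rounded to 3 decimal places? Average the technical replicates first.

0.629

Mean Ct: Tgfb7 uninfected 20.470; Tgfb7 P. falciparum-infected 21.350; Rpl13a uninfected 19.630; Rpl13a P. falciparum-infected 19.840
ΔCt(uninfected) = 20.470 − 19.630 = 0.840
ΔCt(P. falciparum-infected) = 21.350 − 19.840 = 1.510
ΔΔCt = 1.510 − 0.840 = 0.670
Fold change = 2^(−0.670) = 0.6285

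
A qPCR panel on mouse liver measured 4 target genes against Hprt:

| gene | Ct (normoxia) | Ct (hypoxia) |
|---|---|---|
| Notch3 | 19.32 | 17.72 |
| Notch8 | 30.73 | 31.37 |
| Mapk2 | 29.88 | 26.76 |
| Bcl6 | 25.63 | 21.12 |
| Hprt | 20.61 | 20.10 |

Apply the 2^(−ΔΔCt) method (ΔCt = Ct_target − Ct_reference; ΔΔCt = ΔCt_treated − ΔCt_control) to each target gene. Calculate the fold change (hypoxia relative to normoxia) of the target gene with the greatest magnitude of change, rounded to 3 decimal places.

16.000

Notch3: ΔΔCt = (17.72−20.10) − (19.32−20.61) = -2.38 − (-1.29) = -1.09; fold change = 2^1.09 = 2.129
Notch8: ΔΔCt = (31.37−20.10) − (30.73−20.61) = 11.27 − 10.12 = 1.15; fold change = 2^-1.15 = 0.451
Mapk2: ΔΔCt = (26.76−20.10) − (29.88−20.61) = 6.66 − 9.27 = -2.61; fold change = 2^2.61 = 6.105
Bcl6: ΔΔCt = (21.12−20.10) − (25.63−20.61) = 1.02 − 5.02 = -4.00; fold change = 2^4.00 = 16.000
Bcl6 has the largest |ΔΔCt| = 4.00.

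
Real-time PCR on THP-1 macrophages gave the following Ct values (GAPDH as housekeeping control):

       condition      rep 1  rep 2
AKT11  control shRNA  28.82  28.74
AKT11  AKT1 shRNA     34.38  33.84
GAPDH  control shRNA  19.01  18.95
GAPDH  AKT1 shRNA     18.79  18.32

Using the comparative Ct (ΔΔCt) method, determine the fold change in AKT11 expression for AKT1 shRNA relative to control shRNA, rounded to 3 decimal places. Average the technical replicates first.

0.019

Mean Ct: AKT11 control shRNA 28.780; AKT11 AKT1 shRNA 34.110; GAPDH control shRNA 18.980; GAPDH AKT1 shRNA 18.555
ΔCt(control shRNA) = 28.780 − 18.980 = 9.800
ΔCt(AKT1 shRNA) = 34.110 − 18.555 = 15.555
ΔΔCt = 15.555 − 9.800 = 5.755
Fold change = 2^(−5.755) = 0.0185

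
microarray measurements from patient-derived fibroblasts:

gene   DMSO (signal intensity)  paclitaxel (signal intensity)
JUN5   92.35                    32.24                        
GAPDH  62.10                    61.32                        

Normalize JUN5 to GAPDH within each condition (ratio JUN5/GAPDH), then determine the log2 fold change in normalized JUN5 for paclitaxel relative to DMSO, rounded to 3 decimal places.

JUN5/GAPDH (DMSO) = 92.35 / 62.10 = 1.4871
JUN5/GAPDH (paclitaxel) = 32.24 / 61.32 = 0.52577
Fold change = 0.52577 / 1.4871 = 0.3535
log2(0.3535) = -1.5000

-1.500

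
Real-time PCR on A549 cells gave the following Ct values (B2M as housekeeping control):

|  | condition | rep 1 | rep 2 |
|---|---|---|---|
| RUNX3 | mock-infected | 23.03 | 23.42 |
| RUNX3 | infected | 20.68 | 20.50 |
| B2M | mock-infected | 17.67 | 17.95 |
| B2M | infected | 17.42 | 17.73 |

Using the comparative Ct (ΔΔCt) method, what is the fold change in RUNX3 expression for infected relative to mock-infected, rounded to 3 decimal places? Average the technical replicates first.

Mean Ct: RUNX3 mock-infected 23.225; RUNX3 infected 20.590; B2M mock-infected 17.810; B2M infected 17.575
ΔCt(mock-infected) = 23.225 − 17.810 = 5.415
ΔCt(infected) = 20.590 − 17.575 = 3.015
ΔΔCt = 3.015 − 5.415 = -2.400
Fold change = 2^(−(-2.400)) = 2^2.400 = 5.2780

5.278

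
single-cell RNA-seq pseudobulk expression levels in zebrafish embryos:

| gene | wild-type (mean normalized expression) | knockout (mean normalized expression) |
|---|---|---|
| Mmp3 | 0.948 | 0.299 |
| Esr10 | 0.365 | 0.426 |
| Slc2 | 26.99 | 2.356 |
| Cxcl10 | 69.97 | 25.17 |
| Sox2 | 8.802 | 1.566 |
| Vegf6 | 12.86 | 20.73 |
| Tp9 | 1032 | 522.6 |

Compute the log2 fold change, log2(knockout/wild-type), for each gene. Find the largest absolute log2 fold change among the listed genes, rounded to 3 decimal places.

log2(0.299/0.948) = -1.665  (Mmp3)
log2(0.426/0.365) = 0.223  (Esr10)
log2(2.356/26.99) = -3.518  (Slc2)
log2(25.17/69.97) = -1.475  (Cxcl10)
log2(1.566/8.802) = -2.491  (Sox2)
log2(20.73/12.86) = 0.689  (Vegf6)
log2(522.6/1032) = -0.982  (Tp9)
The largest magnitude belongs to Slc2.

3.518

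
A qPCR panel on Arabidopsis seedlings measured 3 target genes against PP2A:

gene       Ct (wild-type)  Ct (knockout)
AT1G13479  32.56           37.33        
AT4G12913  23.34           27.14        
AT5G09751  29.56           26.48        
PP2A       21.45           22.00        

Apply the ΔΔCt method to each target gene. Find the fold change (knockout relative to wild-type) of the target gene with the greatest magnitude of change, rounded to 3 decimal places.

0.054

AT1G13479: ΔΔCt = (37.33−22.00) − (32.56−21.45) = 15.33 − 11.11 = 4.22; fold change = 2^-4.22 = 0.054
AT4G12913: ΔΔCt = (27.14−22.00) − (23.34−21.45) = 5.14 − 1.89 = 3.25; fold change = 2^-3.25 = 0.105
AT5G09751: ΔΔCt = (26.48−22.00) − (29.56−21.45) = 4.48 − 8.11 = -3.63; fold change = 2^3.63 = 12.381
AT1G13479 has the largest |ΔΔCt| = 4.22.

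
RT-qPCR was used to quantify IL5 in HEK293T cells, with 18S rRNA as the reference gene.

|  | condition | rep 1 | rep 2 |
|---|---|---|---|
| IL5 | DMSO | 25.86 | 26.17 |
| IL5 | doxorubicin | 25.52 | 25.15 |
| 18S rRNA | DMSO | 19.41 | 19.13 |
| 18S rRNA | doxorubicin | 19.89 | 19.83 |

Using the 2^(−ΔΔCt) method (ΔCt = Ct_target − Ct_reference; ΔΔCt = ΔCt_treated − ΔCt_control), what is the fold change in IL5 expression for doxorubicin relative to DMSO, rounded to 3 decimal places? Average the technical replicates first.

Mean Ct: IL5 DMSO 26.015; IL5 doxorubicin 25.335; 18S rRNA DMSO 19.270; 18S rRNA doxorubicin 19.860
ΔCt(DMSO) = 26.015 − 19.270 = 6.745
ΔCt(doxorubicin) = 25.335 − 19.860 = 5.475
ΔΔCt = 5.475 − 6.745 = -1.270
Fold change = 2^(−(-1.270)) = 2^1.270 = 2.4116

2.412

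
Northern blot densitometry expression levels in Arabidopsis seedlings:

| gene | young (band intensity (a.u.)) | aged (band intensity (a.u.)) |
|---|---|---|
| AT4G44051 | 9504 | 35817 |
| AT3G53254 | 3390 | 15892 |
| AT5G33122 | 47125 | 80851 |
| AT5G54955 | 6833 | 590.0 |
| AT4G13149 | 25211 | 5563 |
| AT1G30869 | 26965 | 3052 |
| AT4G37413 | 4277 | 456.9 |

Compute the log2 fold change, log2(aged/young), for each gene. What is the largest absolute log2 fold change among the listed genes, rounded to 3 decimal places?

log2(35817/9504) = 1.914  (AT4G44051)
log2(15892/3390) = 2.229  (AT3G53254)
log2(80851/47125) = 0.779  (AT5G33122)
log2(590.0/6833) = -3.534  (AT5G54955)
log2(5563/25211) = -2.180  (AT4G13149)
log2(3052/26965) = -3.143  (AT1G30869)
log2(456.9/4277) = -3.227  (AT4G37413)
The largest magnitude belongs to AT5G54955.

3.534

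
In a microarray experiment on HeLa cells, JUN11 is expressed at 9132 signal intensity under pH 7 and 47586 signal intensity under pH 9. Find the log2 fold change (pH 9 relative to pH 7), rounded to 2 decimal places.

Fold change = 47586 / 9132 = 5.2109
log2(5.2109) = 2.382

2.38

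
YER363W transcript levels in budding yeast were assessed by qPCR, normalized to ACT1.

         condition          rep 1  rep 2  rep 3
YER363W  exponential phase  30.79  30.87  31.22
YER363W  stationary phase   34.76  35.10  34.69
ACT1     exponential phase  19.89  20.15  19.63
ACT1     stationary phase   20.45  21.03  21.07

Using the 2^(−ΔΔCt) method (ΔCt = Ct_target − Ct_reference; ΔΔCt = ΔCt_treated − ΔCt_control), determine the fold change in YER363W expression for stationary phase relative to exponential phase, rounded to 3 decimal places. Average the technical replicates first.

0.131

Mean Ct: YER363W exponential phase 30.960; YER363W stationary phase 34.850; ACT1 exponential phase 19.890; ACT1 stationary phase 20.850
ΔCt(exponential phase) = 30.960 − 19.890 = 11.070
ΔCt(stationary phase) = 34.850 − 20.850 = 14.000
ΔΔCt = 14.000 − 11.070 = 2.930
Fold change = 2^(−2.930) = 0.1312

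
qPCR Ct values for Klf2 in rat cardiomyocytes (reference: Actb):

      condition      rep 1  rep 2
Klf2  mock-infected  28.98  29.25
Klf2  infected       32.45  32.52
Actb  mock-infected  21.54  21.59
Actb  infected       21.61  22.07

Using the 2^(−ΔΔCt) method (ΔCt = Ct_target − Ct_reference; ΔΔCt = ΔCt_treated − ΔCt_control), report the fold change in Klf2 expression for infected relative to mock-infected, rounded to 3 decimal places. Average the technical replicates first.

0.117

Mean Ct: Klf2 mock-infected 29.115; Klf2 infected 32.485; Actb mock-infected 21.565; Actb infected 21.840
ΔCt(mock-infected) = 29.115 − 21.565 = 7.550
ΔCt(infected) = 32.485 − 21.840 = 10.645
ΔΔCt = 10.645 − 7.550 = 3.095
Fold change = 2^(−3.095) = 0.1170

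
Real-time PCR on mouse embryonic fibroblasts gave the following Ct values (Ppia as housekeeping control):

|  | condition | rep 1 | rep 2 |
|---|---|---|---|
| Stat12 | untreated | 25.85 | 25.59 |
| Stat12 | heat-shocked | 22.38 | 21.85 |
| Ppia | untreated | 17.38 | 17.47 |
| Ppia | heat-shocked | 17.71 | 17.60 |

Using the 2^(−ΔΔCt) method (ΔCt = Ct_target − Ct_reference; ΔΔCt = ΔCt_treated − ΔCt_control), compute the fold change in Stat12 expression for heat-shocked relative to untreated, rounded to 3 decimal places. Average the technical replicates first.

Mean Ct: Stat12 untreated 25.720; Stat12 heat-shocked 22.115; Ppia untreated 17.425; Ppia heat-shocked 17.655
ΔCt(untreated) = 25.720 − 17.425 = 8.295
ΔCt(heat-shocked) = 22.115 − 17.655 = 4.460
ΔΔCt = 4.460 − 8.295 = -3.835
Fold change = 2^(−(-3.835)) = 2^3.835 = 14.2709

14.271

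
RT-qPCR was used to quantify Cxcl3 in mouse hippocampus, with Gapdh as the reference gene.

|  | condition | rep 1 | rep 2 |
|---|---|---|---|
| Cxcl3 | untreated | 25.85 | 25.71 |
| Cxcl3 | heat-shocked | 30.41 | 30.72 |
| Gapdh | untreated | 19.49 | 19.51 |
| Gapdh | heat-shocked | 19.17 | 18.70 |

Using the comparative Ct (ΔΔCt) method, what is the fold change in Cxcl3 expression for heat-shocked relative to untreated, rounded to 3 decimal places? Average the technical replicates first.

Mean Ct: Cxcl3 untreated 25.780; Cxcl3 heat-shocked 30.565; Gapdh untreated 19.500; Gapdh heat-shocked 18.935
ΔCt(untreated) = 25.780 − 19.500 = 6.280
ΔCt(heat-shocked) = 30.565 − 18.935 = 11.630
ΔΔCt = 11.630 − 6.280 = 5.350
Fold change = 2^(−5.350) = 0.0245

0.025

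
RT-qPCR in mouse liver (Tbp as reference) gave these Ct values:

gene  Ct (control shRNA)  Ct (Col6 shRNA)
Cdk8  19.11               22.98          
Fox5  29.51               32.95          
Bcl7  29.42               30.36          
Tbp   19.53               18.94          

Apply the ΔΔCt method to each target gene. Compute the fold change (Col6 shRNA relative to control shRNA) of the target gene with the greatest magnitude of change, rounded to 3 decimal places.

0.045

Cdk8: ΔΔCt = (22.98−18.94) − (19.11−19.53) = 4.04 − (-0.42) = 4.46; fold change = 2^-4.46 = 0.045
Fox5: ΔΔCt = (32.95−18.94) − (29.51−19.53) = 14.01 − 9.98 = 4.03; fold change = 2^-4.03 = 0.061
Bcl7: ΔΔCt = (30.36−18.94) − (29.42−19.53) = 11.42 − 9.89 = 1.53; fold change = 2^-1.53 = 0.346
Cdk8 has the largest |ΔΔCt| = 4.46.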